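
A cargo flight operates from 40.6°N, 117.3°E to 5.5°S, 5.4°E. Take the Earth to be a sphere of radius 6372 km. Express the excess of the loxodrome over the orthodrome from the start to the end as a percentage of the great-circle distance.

Great circle: σ = 1.9223 rad → d_gc = Rσ = 12248.6 km
Rhumb: Δφ = -0.8046, Δλ = -1.9530, Δψ = -0.8728, q = Δφ/Δψ = 0.9219 → d_rh = R√(Δφ²+q²Δλ²) = 12565.9 km
Excess = (12565.9 − 12248.6) / 12248.6 = 317.3 / 12248.6 = 2.59% ≈ 2.6%

2.6%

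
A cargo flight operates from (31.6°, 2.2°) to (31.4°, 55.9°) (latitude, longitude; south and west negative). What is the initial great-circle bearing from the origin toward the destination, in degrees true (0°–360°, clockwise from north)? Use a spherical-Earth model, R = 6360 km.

75.4°

N = sin Δλ·cos φ₂ = +0.6879;  D = cos φ₁ sin φ₂ − sin φ₁ cos φ₂ cos Δλ = +0.1790
initial course = atan2(N, D) = 75.42°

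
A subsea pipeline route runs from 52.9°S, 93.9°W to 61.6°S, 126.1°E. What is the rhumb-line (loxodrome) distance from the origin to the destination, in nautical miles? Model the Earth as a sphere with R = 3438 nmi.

Δψ = ln[tan(π/4+φ₂/2)/tan(π/4+φ₁/2)] = -0.2823;  Δφ = -0.1518 rad,  Δλ = -2.4435 rad
q = Δφ/Δψ = 0.5379
d = R·√(Δφ² + q²Δλ²) = 3438·1.32315 = 4549 nmi

4549 nmi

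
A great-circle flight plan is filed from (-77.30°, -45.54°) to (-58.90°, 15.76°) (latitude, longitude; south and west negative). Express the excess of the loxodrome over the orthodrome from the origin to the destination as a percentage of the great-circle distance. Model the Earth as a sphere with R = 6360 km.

4.2%

Great circle: σ = 0.4738 rad → d_gc = Rσ = 3013.2 km
Rhumb: Δφ = +0.3211, Δλ = +1.0699, Δψ = +0.9165, q = Δφ/Δψ = 0.3504 → d_rh = R√(Δφ²+q²Δλ²) = 3139.5 km
Excess = (3139.5 − 3013.2) / 3013.2 = 126.3 / 3013.2 = 4.19% ≈ 4.2%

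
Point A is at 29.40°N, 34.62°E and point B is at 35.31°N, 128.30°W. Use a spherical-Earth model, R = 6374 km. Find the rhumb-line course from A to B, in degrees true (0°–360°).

272.5°

Meridional parts: M(φ₁)=+0.5373, M(φ₂)=+0.6595 → ΔM = +0.1222;  Δλ = -2.8435 rad
tan C = Δλ / ΔM = -23.2684 → C = 272.46°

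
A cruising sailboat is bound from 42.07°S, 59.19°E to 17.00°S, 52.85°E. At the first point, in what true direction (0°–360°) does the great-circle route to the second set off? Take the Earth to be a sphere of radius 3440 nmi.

θ = atan2( sin Δλ·cos φ₂ ,  cos φ₁ sin φ₂ − sin φ₁ cos φ₂ cos Δλ )
  = atan2(-0.1056, +0.4198) = 345.88°

345.9°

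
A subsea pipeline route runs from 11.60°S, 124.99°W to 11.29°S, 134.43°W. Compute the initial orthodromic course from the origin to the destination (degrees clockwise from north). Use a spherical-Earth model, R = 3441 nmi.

θ = atan2( sin Δλ·cos φ₂ ,  cos φ₁ sin φ₂ − sin φ₁ cos φ₂ cos Δλ )
  = atan2(-0.1608, +0.0027) = 270.98°

271.0°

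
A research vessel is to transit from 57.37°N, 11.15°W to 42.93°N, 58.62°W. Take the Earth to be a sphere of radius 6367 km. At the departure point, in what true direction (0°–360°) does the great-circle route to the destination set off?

θ = atan2( sin Δλ·cos φ₂ ,  cos φ₁ sin φ₂ − sin φ₁ cos φ₂ cos Δλ )
  = atan2(-0.5396, -0.0496) = 264.75°

264.8°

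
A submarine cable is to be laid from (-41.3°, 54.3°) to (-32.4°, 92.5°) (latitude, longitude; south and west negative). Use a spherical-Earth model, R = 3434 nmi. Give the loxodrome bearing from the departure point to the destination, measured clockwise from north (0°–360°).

Meridional parts: M(φ₁)=-0.7928, M(φ₂)=-0.5983 → ΔM = +0.1945;  Δλ = +0.6667 rad
tan C = Δλ / ΔM = +3.4273 → C = 73.73°

73.7°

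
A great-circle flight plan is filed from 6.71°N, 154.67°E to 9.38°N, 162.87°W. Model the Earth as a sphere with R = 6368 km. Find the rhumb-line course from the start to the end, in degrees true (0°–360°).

86.4°

Meridional parts: M(φ₁)=+0.1174, M(φ₂)=+0.1644 → ΔM = +0.0471;  Δλ = +0.7411 rad
tan C = Δλ / ΔM = +15.7446 → C = 86.37°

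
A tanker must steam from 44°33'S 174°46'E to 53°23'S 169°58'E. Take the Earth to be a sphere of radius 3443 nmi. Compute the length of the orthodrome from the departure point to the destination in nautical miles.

563 nmi

Haversine: a = sin²(Δφ/2)+cos φ₁ cos φ₂ sin²(Δλ/2) = 0.00668;  σ = 2·atan2(√a,√(1−a))
σ = 9.373° → d = Rσ = 3443·0.16359 = 563 nmi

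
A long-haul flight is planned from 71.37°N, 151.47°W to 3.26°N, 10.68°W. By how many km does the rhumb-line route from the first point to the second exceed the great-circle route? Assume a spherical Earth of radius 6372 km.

1805 km

Great circle: cos σ = sin φ₁ sin φ₂ + cos φ₁ cos φ₂ cos Δλ,  σ = 1.7653 rad → d_gc = 11248.2 km
Rhumb line: Δψ = -1.7508, q = Δφ/Δψ = 0.6790, d_rh = R√(Δφ²+q²Δλ²) = 13053.5 km
Excess = 13053.5 − 11248.2 = 1805.3 ≈ 1805 km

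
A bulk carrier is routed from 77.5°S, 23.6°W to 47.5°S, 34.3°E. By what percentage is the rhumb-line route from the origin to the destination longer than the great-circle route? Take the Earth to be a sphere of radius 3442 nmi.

3.4%

Great circle: σ = 0.6476 rad → d_gc = Rσ = 2229.2 nmi
Rhumb: Δφ = +0.5236, Δλ = +1.0105, Δψ = +1.2672, q = Δφ/Δψ = 0.4132 → d_rh = R√(Δφ²+q²Δλ²) = 2305.1 nmi
Excess = (2305.1 − 2229.2) / 2229.2 = 75.9 / 2229.2 = 3.40% ≈ 3.4%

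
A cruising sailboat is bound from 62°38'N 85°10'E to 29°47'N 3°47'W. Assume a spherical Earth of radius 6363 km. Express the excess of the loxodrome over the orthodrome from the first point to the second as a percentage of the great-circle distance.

Great circle: σ = 1.1058 rad → d_gc = Rσ = 7036.1 km
Rhumb: Δφ = -0.5733, Δλ = -1.5525, Δψ = -0.8678, q = Δφ/Δψ = 0.6607 → d_rh = R√(Δφ²+q²Δλ²) = 7476.7 km
Excess = (7476.7 − 7036.1) / 7036.1 = 440.6 / 7036.1 = 6.26% ≈ 6.3%

6.3%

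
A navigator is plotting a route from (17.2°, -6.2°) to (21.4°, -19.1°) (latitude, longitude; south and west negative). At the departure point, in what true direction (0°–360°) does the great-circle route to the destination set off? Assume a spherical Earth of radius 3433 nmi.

291.1°

θ = atan2( sin Δλ·cos φ₂ ,  cos φ₁ sin φ₂ − sin φ₁ cos φ₂ cos Δλ )
  = atan2(-0.2079, +0.0802) = 291.10°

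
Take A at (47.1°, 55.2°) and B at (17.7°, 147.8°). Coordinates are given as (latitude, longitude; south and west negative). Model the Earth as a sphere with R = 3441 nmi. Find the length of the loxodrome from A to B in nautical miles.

Δψ = ln[tan(π/4+φ₂/2)/tan(π/4+φ₁/2)] = -0.6202;  Δφ = -0.5131 rad,  Δλ = +1.6162 rad
q = Δφ/Δψ = 0.8273
d = R·√(Δφ² + q²Δλ²) = 3441·1.43216 = 4928 nmi

4928 nmi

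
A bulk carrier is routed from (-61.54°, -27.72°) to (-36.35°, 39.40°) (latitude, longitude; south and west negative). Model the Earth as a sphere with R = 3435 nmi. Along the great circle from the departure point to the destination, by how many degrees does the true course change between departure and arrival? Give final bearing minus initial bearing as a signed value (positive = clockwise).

Initial bearing θ₁ = atan2(sin Δλ cos φ₂, cos φ₁ sin φ₂ − sin φ₁ cos φ₂ cos Δλ) = 90.55°
Final bearing θ₂ = (initial bearing from the destination back to the start) + 180° = 36.27°
Δθ = θ₂ − θ₁ = -54.3°

-54.3°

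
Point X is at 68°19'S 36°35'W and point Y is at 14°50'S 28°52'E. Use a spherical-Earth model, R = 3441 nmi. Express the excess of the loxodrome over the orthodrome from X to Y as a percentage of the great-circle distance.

2.9%

Great circle: σ = 1.1742 rad → d_gc = Rσ = 4040.4 nmi
Rhumb: Δφ = +0.9335, Δλ = +1.1423, Δψ = +1.3910, q = Δφ/Δψ = 0.6711 → d_rh = R√(Δφ²+q²Δλ²) = 4156.4 nmi
Excess = (4156.4 − 4040.4) / 4040.4 = 116.0 / 4040.4 = 2.87% ≈ 2.9%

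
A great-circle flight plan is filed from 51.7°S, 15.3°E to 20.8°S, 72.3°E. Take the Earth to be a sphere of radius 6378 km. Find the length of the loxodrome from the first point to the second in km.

6057 km

Rhumb course C = atan2(Δλ, Δψ) with Δψ = ln[tan(π/4+φ₂/2)/tan(π/4+φ₁/2)] = +0.6864, Δλ = +0.9948 → C = 55.40°
d = R·|Δφ| / |cos C| = 6378·0.53931 / 0.56791 = 6057 km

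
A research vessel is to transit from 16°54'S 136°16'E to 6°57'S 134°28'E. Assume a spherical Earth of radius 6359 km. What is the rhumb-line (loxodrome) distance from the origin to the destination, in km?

1121 km

Rhumb course C = atan2(Δλ, Δψ) with Δψ = ln[tan(π/4+φ₂/2)/tan(π/4+φ₁/2)] = +0.1777, Δλ = -0.0314 → C = 349.98°
d = R·|Δφ| / |cos C| = 6359·0.17366 / 0.98474 = 1121 km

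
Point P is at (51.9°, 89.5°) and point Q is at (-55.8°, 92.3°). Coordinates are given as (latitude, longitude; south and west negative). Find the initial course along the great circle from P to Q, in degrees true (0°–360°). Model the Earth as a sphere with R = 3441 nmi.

178.3°

θ = atan2( sin Δλ·cos φ₂ ,  cos φ₁ sin φ₂ − sin φ₁ cos φ₂ cos Δλ )
  = atan2(+0.0275, -0.9521) = 178.35°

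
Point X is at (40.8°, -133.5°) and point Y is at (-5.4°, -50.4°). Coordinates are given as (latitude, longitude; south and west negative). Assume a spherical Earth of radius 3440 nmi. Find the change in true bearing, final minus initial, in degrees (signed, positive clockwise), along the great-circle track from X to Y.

+32.7°

At departure: θ₁ = atan2(sin Δλ cos φ₂, cos φ₁ sin φ₂ − sin φ₁ cos φ₂ cos Δλ) = 98.60°
At arrival: θ₂ = atan2(sin Δλ cos φ₁, −cos φ₂ sin φ₁ + sin φ₂ cos φ₁ cos Δλ) = 131.25°
Δθ = θ₂ − θ₁ = +32.7°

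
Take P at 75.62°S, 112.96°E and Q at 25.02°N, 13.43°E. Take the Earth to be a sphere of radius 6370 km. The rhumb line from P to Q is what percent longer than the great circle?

Great circle: σ = 2.0341 rad → d_gc = Rσ = 12957.5 km
Rhumb: Δφ = +1.7565, Δλ = -1.7371, Δψ = +2.5215, q = Δφ/Δψ = 0.6966 → d_rh = R√(Δφ²+q²Δλ²) = 13587.1 km
Excess = (13587.1 − 12957.5) / 12957.5 = 629.6 / 12957.5 = 4.86% ≈ 4.9%

4.9%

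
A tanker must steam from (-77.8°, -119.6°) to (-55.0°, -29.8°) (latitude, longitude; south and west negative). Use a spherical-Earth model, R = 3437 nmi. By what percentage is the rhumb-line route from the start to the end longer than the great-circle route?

Great circle: σ = 0.6417 rad → d_gc = Rσ = 2205.5 nmi
Rhumb: Δφ = +0.3979, Δλ = +1.5673, Δψ = +1.0819, q = Δφ/Δψ = 0.3678 → d_rh = R√(Δφ²+q²Δλ²) = 2407.5 nmi
Excess = (2407.5 − 2205.5) / 2205.5 = 202.0 / 2205.5 = 9.16% ≈ 9.2%

9.2%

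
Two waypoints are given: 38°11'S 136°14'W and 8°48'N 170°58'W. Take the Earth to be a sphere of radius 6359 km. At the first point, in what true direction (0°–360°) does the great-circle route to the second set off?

N = sin Δλ·cos φ₂ = -0.5631;  D = cos φ₁ sin φ₂ − sin φ₁ cos φ₂ cos Δλ = +0.6223
initial course = atan2(N, D) = 317.86°

317.9°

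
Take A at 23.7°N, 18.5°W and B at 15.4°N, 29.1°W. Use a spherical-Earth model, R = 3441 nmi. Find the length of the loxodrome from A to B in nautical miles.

779 nmi

Rhumb course C = atan2(Δλ, Δψ) with Δψ = ln[tan(π/4+φ₂/2)/tan(π/4+φ₁/2)] = -0.1539, Δλ = -0.1850 → C = 230.25°
d = R·|Δφ| / |cos C| = 3441·0.14486 / 0.63950 = 779 nmi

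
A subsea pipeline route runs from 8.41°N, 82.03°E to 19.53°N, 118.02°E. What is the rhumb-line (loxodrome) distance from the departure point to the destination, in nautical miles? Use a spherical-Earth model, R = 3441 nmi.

Rhumb course C = atan2(Δλ, Δψ) with Δψ = ln[tan(π/4+φ₂/2)/tan(π/4+φ₁/2)] = +0.2003, Δλ = +0.6281 → C = 72.31°
d = R·|Δφ| / |cos C| = 3441·0.19408 / 0.30387 = 2198 nmi

2198 nmi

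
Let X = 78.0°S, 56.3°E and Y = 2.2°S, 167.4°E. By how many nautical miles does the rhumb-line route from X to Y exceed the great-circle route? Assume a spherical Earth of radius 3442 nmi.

518 nmi

Great circle: cos σ = sin φ₁ sin φ₂ + cos φ₁ cos φ₂ cos Δλ,  σ = 1.6080 rad → d_gc = 5534.9 nmi
Rhumb line: Δψ = +2.2144, q = Δφ/Δψ = 0.5974, d_rh = R√(Δφ²+q²Δλ²) = 6052.7 nmi
Excess = 6052.7 − 5534.9 = 517.8 ≈ 518 nmi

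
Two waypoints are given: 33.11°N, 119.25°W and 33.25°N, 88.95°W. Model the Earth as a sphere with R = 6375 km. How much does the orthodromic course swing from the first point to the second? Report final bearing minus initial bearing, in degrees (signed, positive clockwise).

Initial bearing θ₁ = atan2(sin Δλ cos φ₂, cos φ₁ sin φ₂ − sin φ₁ cos φ₂ cos Δλ) = 81.26°
Final bearing θ₂ = (initial bearing from the destination back to the start) + 180° = 98.12°
Δθ = θ₂ − θ₁ = +16.9°

+16.9°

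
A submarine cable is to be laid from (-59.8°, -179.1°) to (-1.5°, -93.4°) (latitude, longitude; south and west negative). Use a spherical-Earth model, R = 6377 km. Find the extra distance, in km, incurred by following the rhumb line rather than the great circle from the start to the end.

Great circle: cos σ = sin φ₁ sin φ₂ + cos φ₁ cos φ₂ cos Δλ,  σ = 1.5104 rad → d_gc = 9632.0 km
Rhumb line: Δψ = +1.2838, q = Δφ/Δψ = 0.7926, d_rh = R√(Δφ²+q²Δλ²) = 9962.8 km
Excess = 9962.8 − 9632.0 = 330.8 ≈ 331 km

331 km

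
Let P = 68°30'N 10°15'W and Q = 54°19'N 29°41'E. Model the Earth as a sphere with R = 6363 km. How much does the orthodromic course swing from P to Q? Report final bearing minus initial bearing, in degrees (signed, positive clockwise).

Initial bearing θ₁ = atan2(sin Δλ cos φ₂, cos φ₁ sin φ₂ − sin φ₁ cos φ₂ cos Δλ) = 107.56°
Final bearing θ₂ = (initial bearing from the destination back to the start) + 180° = 143.20°
Δθ = θ₂ − θ₁ = +35.6°

+35.6°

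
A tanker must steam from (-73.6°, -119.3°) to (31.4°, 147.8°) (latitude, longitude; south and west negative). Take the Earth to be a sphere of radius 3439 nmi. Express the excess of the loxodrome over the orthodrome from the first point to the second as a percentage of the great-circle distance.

3.4%

Great circle: σ = 2.1083 rad → d_gc = Rσ = 7250.5 nmi
Rhumb: Δφ = +1.8326, Δλ = -1.6214, Δψ = +2.5150, q = Δφ/Δψ = 0.7287 → d_rh = R√(Δφ²+q²Δλ²) = 7498.5 nmi
Excess = (7498.5 − 7250.5) / 7250.5 = 248.0 / 7250.5 = 3.42% ≈ 3.4%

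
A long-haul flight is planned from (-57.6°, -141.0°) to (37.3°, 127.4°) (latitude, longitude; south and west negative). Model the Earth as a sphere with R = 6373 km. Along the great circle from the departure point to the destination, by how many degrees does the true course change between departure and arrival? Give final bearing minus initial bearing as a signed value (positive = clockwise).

At departure: θ₁ = atan2(sin Δλ cos φ₂, cos φ₁ sin φ₂ − sin φ₁ cos φ₂ cos Δλ) = 291.05°
At arrival: θ₂ = atan2(sin Δλ cos φ₁, −cos φ₂ sin φ₁ + sin φ₂ cos φ₁ cos Δλ) = 321.05°
Δθ = θ₂ − θ₁ = +30.0°

+30.0°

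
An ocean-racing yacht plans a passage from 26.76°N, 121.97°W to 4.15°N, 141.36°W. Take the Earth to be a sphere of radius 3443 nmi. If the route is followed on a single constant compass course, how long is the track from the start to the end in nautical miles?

1757 nmi

Δψ = ln[tan(π/4+φ₂/2)/tan(π/4+φ₁/2)] = -0.4125;  Δφ = -0.3946 rad,  Δλ = -0.3384 rad
q = Δφ/Δψ = 0.9566
d = R·√(Δφ² + q²Δλ²) = 3443·0.51042 = 1757 nmi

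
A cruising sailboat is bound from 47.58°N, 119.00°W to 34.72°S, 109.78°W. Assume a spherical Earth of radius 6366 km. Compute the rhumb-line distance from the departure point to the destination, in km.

Rhumb course C = atan2(Δλ, Δψ) with Δψ = ln[tan(π/4+φ₂/2)/tan(π/4+φ₁/2)] = -1.5934, Δλ = +0.1609 → C = 174.23°
d = R·|Δφ| / |cos C| = 6366·1.43641 / 0.99494 = 9191 km

9191 km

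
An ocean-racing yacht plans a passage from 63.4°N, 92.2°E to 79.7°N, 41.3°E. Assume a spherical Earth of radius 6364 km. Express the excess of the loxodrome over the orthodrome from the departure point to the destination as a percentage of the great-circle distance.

2.9%

Great circle: σ = 0.3757 rad → d_gc = Rσ = 2391.2 km
Rhumb: Δφ = +0.2845, Δλ = -0.8884, Δψ = +0.9643, q = Δφ/Δψ = 0.2950 → d_rh = R√(Δφ²+q²Δλ²) = 2461.7 km
Excess = (2461.7 − 2391.2) / 2391.2 = 70.5 / 2391.2 = 2.948% ≈ 2.9%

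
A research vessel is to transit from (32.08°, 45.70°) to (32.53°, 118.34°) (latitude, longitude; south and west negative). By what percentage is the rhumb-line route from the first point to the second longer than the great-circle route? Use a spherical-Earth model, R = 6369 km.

Great circle: σ = 1.0486 rad → d_gc = Rσ = 6678.8 km
Rhumb: Δφ = +0.0079, Δλ = +1.2678, Δψ = +0.0093, q = Δφ/Δψ = 0.8452 → d_rh = R√(Δφ²+q²Δλ²) = 6825.0 km
Excess = (6825.0 − 6678.8) / 6678.8 = 146.2 / 6678.8 = 2.19% ≈ 2.2%

2.2%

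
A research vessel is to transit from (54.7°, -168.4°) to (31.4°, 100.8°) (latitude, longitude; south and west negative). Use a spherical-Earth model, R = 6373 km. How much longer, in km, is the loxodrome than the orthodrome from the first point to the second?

Great circle: cos σ = sin φ₁ sin φ₂ + cos φ₁ cos φ₂ cos Δλ,  σ = 1.1392 rad → d_gc = 7260.1 km
Rhumb line: Δψ = -0.5674, q = Δφ/Δψ = 0.7167, d_rh = R√(Δφ²+q²Δλ²) = 7688.3 km
Excess = 7688.3 − 7260.1 = 428.2 ≈ 428 km

428 km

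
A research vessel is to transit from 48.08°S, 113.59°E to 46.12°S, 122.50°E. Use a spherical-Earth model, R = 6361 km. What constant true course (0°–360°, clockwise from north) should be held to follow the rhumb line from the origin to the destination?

72.1°

Δψ = ln[tan(π/4+φ₂/2)/tan(π/4+φ₁/2)] = +0.0503
Δλ = +0.1555 rad (taken the short way round)
course = atan2(Δλ, Δψ) = 72.09°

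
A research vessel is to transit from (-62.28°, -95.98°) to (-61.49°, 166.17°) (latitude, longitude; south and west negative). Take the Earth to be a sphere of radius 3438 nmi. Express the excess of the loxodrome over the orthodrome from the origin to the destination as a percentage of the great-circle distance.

10.8%

Great circle: σ = 0.7264 rad → d_gc = Rσ = 2497.4 nmi
Rhumb: Δφ = +0.0138, Δλ = -1.7078, Δψ = +0.0293, q = Δφ/Δψ = 0.4712 → d_rh = R√(Δφ²+q²Δλ²) = 2767.1 nmi
Excess = (2767.1 − 2497.4) / 2497.4 = 269.7 / 2497.4 = 10.80% ≈ 10.8%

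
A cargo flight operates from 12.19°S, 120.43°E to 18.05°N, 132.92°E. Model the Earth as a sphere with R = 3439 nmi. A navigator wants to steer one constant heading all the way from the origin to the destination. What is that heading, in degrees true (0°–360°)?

Meridional parts: M(φ₁)=-0.2144, M(φ₂)=+0.3204 → ΔM = +0.5348;  Δλ = +0.2180 rad
tan C = Δλ / ΔM = +0.4076 → C = 22.18°

22.2°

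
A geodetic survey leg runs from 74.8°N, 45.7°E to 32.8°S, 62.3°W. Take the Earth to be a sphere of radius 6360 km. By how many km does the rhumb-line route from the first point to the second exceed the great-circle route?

Great circle: cos σ = sin φ₁ sin φ₂ + cos φ₁ cos φ₂ cos Δλ,  σ = 2.2029 rad → d_gc = 14010.6 km
Rhumb line: Δψ = -2.6208, q = Δφ/Δψ = 0.7166, d_rh = R√(Δφ²+q²Δλ²) = 14712.4 km
Excess = 14712.4 − 14010.6 = 701.8 ≈ 702 km

702 km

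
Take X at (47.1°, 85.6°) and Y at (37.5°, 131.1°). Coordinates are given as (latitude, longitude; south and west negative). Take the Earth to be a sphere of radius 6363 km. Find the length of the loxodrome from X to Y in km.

Δψ = ln[tan(π/4+φ₂/2)/tan(π/4+φ₁/2)] = -0.2272;  Δφ = -0.1676 rad,  Δλ = +0.7941 rad
q = Δφ/Δψ = 0.7373
d = R·√(Δφ² + q²Δλ²) = 6363·0.60903 = 3875 km

3875 km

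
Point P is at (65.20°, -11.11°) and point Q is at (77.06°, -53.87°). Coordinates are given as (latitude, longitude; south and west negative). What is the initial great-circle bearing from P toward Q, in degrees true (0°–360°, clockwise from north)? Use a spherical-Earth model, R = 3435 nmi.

θ = atan2( sin Δλ·cos φ₂ ,  cos φ₁ sin φ₂ − sin φ₁ cos φ₂ cos Δλ )
  = atan2(-0.1520, +0.2596) = 329.64°

329.6°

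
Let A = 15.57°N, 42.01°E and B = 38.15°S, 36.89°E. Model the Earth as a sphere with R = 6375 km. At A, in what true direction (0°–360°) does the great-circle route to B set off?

θ = atan2( sin Δλ·cos φ₂ ,  cos φ₁ sin φ₂ − sin φ₁ cos φ₂ cos Δλ )
  = atan2(-0.0702, -0.8053) = 184.98°

185.0°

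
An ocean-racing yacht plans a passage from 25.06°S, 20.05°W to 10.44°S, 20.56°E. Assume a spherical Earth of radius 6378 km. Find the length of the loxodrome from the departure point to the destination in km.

4590 km

Δψ = ln[tan(π/4+φ₂/2)/tan(π/4+φ₁/2)] = +0.2688;  Δφ = +0.2552 rad,  Δλ = +0.7088 rad
q = Δφ/Δψ = 0.9493
d = R·√(Δφ² + q²Δλ²) = 6378·0.71959 = 4590 km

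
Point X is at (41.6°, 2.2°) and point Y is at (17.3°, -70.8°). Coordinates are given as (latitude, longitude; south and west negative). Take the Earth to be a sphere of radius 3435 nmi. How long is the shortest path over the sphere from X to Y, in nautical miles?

3959 nmi

cos σ = sin φ₁ sin φ₂ + cos φ₁ cos φ₂ cos Δλ
      = sin(41.60°)sin(17.30°) + cos(41.60°)cos(17.30°)cos(-73.00°) = 0.4062
σ = 66.035° → d = Rσ = 3435·1.15253 = 3959 nmi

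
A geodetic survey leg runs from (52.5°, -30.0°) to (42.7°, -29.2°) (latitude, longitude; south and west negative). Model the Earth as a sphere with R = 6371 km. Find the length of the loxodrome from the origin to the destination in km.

1091 km

Rhumb course C = atan2(Δλ, Δψ) with Δψ = ln[tan(π/4+φ₂/2)/tan(π/4+φ₁/2)] = -0.2547, Δλ = +0.0140 → C = 176.86°
d = R·|Δφ| / |cos C| = 6371·0.17104 / 0.99850 = 1091 km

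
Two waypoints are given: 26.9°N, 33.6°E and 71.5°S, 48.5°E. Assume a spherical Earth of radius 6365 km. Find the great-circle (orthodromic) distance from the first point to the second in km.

Haversine: a = sin²(Δφ/2)+cos φ₁ cos φ₂ sin²(Δλ/2) = 0.57780;  σ = 2·atan2(√a,√(1−a))
σ = 98.951° → d = Rσ = 6365·1.72703 = 10993 km

10993 km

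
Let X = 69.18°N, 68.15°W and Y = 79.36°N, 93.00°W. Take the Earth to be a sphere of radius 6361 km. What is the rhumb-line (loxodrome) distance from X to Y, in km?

Rhumb course C = atan2(Δλ, Δψ) with Δψ = ln[tan(π/4+φ₂/2)/tan(π/4+φ₁/2)] = +0.6795, Δλ = -0.4337 → C = 327.45°
d = R·|Δφ| / |cos C| = 6361·0.17767 / 0.84293 = 1341 km

1341 km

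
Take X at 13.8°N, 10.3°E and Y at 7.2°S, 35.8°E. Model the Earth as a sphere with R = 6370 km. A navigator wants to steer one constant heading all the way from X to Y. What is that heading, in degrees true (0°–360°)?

Meridional parts: M(φ₁)=+0.2432, M(φ₂)=-0.1260 → ΔM = -0.3692;  Δλ = +0.4451 rad
tan C = Δλ / ΔM = -1.2054 → C = 129.68°

129.7°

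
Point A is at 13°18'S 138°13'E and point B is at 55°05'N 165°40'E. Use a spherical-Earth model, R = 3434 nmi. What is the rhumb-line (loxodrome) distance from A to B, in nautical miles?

4335 nmi

Δψ = ln[tan(π/4+φ₂/2)/tan(π/4+φ₁/2)] = +1.3910;  Δφ = +1.1935 rad,  Δλ = +0.4791 rad
q = Δφ/Δψ = 0.8580
d = R·√(Δφ² + q²Δλ²) = 3434·1.26232 = 4335 nmi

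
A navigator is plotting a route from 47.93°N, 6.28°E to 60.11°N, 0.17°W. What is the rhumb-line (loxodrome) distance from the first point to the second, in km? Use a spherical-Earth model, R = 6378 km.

Δψ = ln[tan(π/4+φ₂/2)/tan(π/4+φ₁/2)] = +0.3652;  Δφ = +0.2126 rad,  Δλ = -0.1126 rad
q = Δφ/Δψ = 0.5822
d = R·√(Δφ² + q²Δλ²) = 6378·0.22245 = 1419 km

1419 km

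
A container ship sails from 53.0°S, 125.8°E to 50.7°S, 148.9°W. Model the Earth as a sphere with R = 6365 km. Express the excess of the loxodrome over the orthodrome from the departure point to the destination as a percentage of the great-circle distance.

6.5%

Great circle: σ = 0.8642 rad → d_gc = Rσ = 5500.6 km
Rhumb: Δφ = +0.0401, Δλ = +1.4888, Δψ = +0.0650, q = Δφ/Δψ = 0.6175 → d_rh = R√(Δφ²+q²Δλ²) = 5857.4 km
Excess = (5857.4 − 5500.6) / 5500.6 = 356.8 / 5500.6 = 6.49% ≈ 6.5%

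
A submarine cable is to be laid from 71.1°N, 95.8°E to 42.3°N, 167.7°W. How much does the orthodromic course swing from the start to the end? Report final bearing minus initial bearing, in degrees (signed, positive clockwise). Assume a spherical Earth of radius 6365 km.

+88.1°

Initial bearing θ₁ = atan2(sin Δλ cos φ₂, cos φ₁ sin φ₂ − sin φ₁ cos φ₂ cos Δλ) = 67.98°
Final bearing θ₂ = (initial bearing from the destination back to the start) + 180° = 156.05°
Δθ = θ₂ − θ₁ = +88.1°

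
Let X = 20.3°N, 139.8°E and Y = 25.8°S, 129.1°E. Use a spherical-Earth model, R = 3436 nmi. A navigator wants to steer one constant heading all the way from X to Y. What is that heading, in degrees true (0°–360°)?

Meridional parts: M(φ₁)=+0.3620, M(φ₂)=-0.4663 → ΔM = -0.8283;  Δλ = -0.1868 rad
tan C = Δλ / ΔM = +0.2255 → C = 192.71°

192.7°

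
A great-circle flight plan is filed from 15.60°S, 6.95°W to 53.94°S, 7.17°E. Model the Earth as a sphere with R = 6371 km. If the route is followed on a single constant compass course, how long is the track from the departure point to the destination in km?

4440 km

Rhumb course C = atan2(Δλ, Δψ) with Δψ = ln[tan(π/4+φ₂/2)/tan(π/4+φ₁/2)] = -0.8467, Δλ = +0.2464 → C = 163.77°
d = R·|Δφ| / |cos C| = 6371·0.66916 / 0.96016 = 4440 km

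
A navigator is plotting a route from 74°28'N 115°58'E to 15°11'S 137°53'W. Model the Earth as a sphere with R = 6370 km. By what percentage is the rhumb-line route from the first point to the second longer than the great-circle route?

Great circle: σ = 1.9010 rad → d_gc = Rσ = 12109.3 km
Rhumb: Δφ = -1.5647, Δλ = +1.8527, Δψ = -2.2604, q = Δφ/Δψ = 0.6922 → d_rh = R√(Δφ²+q²Δλ²) = 12887.1 km
Excess = (12887.1 − 12109.3) / 12109.3 = 777.8 / 12109.3 = 6.42% ≈ 6.4%

6.4%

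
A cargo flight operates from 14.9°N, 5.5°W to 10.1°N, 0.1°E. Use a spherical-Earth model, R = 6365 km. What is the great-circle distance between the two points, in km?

cos σ = sin φ₁ sin φ₂ + cos φ₁ cos φ₂ cos Δλ
      = sin(14.90°)sin(10.10°) + cos(14.90°)cos(10.10°)cos(5.60°) = 0.9920
σ = 7.274° → d = Rσ = 6365·0.12695 = 808 km

808 km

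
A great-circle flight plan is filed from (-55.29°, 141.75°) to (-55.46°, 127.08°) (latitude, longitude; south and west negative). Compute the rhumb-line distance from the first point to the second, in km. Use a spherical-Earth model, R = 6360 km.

925 km

Δψ = ln[tan(π/4+φ₂/2)/tan(π/4+φ₁/2)] = -0.0052;  Δφ = -0.0030 rad,  Δλ = -0.2560 rad
q = Δφ/Δψ = 0.5682
d = R·√(Δφ² + q²Δλ²) = 6360·0.14551 = 925 km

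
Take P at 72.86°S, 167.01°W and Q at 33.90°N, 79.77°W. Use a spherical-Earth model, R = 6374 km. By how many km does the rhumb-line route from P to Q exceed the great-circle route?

367 km

Great circle: cos σ = sin φ₁ sin φ₂ + cos φ₁ cos φ₂ cos Δλ,  σ = 2.1190 rad → d_gc = 13506.8 km
Rhumb line: Δψ = +2.5220, q = Δφ/Δψ = 0.7388, d_rh = R√(Δφ²+q²Δλ²) = 13873.4 km
Excess = 13873.4 − 13506.8 = 366.6 ≈ 367 km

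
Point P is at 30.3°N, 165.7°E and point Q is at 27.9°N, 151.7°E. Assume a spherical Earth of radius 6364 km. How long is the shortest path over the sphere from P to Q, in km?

1384 km

Haversine: a = sin²(Δφ/2)+cos φ₁ cos φ₂ sin²(Δλ/2) = 0.01177;  σ = 2·atan2(√a,√(1−a))
σ = 12.457° → d = Rσ = 6364·0.21742 = 1384 km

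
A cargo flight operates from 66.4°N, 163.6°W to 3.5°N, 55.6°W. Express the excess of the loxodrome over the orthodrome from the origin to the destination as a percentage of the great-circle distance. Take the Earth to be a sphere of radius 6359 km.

Great circle: σ = 1.6384 rad → d_gc = Rσ = 10418.5 km
Rhumb: Δφ = -1.0978, Δλ = +1.8850, Δψ = -1.5047, q = Δφ/Δψ = 0.7296 → d_rh = R√(Δφ²+q²Δλ²) = 11189.7 km
Excess = (11189.7 − 10418.5) / 10418.5 = 771.2 / 10418.5 = 7.40% ≈ 7.4%

7.4%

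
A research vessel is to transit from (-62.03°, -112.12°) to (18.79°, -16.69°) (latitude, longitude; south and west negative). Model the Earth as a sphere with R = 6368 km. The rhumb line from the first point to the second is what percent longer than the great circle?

3.0%

Great circle: σ = 1.9034 rad → d_gc = Rσ = 12120.8 km
Rhumb: Δφ = +1.4106, Δλ = +1.6656, Δψ = +1.7241, q = Δφ/Δψ = 0.8182 → d_rh = R√(Δφ²+q²Δλ²) = 12489.5 km
Excess = (12489.5 − 12120.8) / 12120.8 = 368.7 / 12120.8 = 3.04% ≈ 3.0%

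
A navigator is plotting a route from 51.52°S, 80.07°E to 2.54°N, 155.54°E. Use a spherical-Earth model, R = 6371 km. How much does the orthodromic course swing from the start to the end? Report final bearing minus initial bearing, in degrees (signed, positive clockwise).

-39.6°

At departure: θ₁ = atan2(sin Δλ cos φ₂, cos φ₁ sin φ₂ − sin φ₁ cos φ₂ cos Δλ) = 76.97°
At arrival: θ₂ = atan2(sin Δλ cos φ₁, −cos φ₂ sin φ₁ + sin φ₂ cos φ₁ cos Δλ) = 37.36°
Δθ = θ₂ − θ₁ = -39.6°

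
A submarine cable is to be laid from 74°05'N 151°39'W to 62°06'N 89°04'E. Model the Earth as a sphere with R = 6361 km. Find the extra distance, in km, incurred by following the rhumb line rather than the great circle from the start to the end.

Great circle: cos σ = sin φ₁ sin φ₂ + cos φ₁ cos φ₂ cos Δλ,  σ = 0.6647 rad → d_gc = 4228.0 km
Rhumb line: Δψ = -0.5748, q = Δφ/Δψ = 0.3638, d_rh = R√(Δφ²+q²Δλ²) = 4998.6 km
Excess = 4998.6 − 4228.0 = 770.6 ≈ 771 km

771 km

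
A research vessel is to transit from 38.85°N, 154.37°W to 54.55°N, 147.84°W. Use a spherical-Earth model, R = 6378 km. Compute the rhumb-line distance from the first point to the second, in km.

Δψ = ln[tan(π/4+φ₂/2)/tan(π/4+φ₁/2)] = +0.4037;  Δφ = +0.2740 rad,  Δλ = +0.1140 rad
q = Δφ/Δψ = 0.6788
d = R·√(Δφ² + q²Δλ²) = 6378·0.28473 = 1816 km

1816 km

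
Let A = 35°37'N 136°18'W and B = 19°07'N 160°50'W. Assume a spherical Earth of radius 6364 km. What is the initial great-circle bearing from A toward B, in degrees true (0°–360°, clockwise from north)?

N = sin Δλ·cos φ₂ = -0.3923;  D = cos φ₁ sin φ₂ − sin φ₁ cos φ₂ cos Δλ = -0.2343
initial course = atan2(N, D) = 239.15°

239.1°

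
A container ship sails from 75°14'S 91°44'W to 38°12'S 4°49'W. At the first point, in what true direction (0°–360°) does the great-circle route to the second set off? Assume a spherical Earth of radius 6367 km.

θ = atan2( sin Δλ·cos φ₂ ,  cos φ₁ sin φ₂ − sin φ₁ cos φ₂ cos Δλ )
  = atan2(+0.7847, -0.1167) = 98.46°

98.5°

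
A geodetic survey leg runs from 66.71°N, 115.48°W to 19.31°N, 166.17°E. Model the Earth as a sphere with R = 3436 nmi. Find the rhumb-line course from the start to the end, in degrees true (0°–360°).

227.9°

Meridional parts: M(φ₁)=+1.5794, M(φ₂)=+0.3436 → ΔM = -1.2359;  Δλ = -1.3675 rad
tan C = Δλ / ΔM = +1.1065 → C = 227.89°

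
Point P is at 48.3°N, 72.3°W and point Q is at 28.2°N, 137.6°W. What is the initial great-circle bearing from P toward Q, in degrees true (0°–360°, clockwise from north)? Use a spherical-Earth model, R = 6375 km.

θ = atan2( sin Δλ·cos φ₂ ,  cos φ₁ sin φ₂ − sin φ₁ cos φ₂ cos Δλ )
  = atan2(-0.8007, +0.0394) = 272.82°

272.8°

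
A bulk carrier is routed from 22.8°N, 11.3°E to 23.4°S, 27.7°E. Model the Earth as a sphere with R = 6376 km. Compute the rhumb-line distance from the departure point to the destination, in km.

Δψ = ln[tan(π/4+φ₂/2)/tan(π/4+φ₁/2)] = -0.8291;  Δφ = -0.8063 rad,  Δλ = +0.2862 rad
q = Δφ/Δψ = 0.9725
d = R·√(Δφ² + q²Δλ²) = 6376·0.85304 = 5439 km

5439 km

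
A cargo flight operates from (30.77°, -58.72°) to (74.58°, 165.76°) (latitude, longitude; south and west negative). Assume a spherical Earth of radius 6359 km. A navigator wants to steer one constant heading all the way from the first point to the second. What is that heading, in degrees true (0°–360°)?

Δψ = ln[tan(π/4+φ₂/2)/tan(π/4+φ₁/2)] = +1.4348
Δλ = -2.3653 rad (taken the short way round)
course = atan2(Δλ, Δψ) = 301.24°

301.2°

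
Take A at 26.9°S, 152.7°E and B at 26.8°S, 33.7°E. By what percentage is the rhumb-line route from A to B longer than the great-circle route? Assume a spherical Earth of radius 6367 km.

5.7%

Great circle: σ = 1.7537 rad → d_gc = Rσ = 11166.0 km
Rhumb: Δφ = +0.0017, Δλ = -2.0769, Δψ = +0.0020, q = Δφ/Δψ = 0.8922 → d_rh = R√(Δφ²+q²Δλ²) = 11798.3 km
Excess = (11798.3 − 11166.0) / 11166.0 = 632.3 / 11166.0 = 5.66% ≈ 5.7%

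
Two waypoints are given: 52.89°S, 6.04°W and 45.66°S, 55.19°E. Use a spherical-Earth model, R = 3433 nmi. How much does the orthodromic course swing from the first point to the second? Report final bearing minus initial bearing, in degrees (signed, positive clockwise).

-48.4°

At departure: θ₁ = atan2(sin Δλ cos φ₂, cos φ₁ sin φ₂ − sin φ₁ cos φ₂ cos Δλ) = 104.92°
At arrival: θ₂ = atan2(sin Δλ cos φ₁, −cos φ₂ sin φ₁ + sin φ₂ cos φ₁ cos Δλ) = 56.53°
Δθ = θ₂ − θ₁ = -48.4°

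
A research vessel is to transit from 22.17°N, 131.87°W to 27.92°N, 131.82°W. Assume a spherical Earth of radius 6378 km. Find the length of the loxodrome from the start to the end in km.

Rhumb course C = atan2(Δλ, Δψ) with Δψ = ln[tan(π/4+φ₂/2)/tan(π/4+φ₁/2)] = +0.1108, Δλ = +0.0009 → C = 0.45°
d = R·|Δφ| / |cos C| = 6378·0.10036 / 0.99997 = 640 km

640 km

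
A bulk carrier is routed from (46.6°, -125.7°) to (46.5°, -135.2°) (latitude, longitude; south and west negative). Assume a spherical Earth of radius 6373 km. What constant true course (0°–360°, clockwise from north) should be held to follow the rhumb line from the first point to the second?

Δψ = ln[tan(π/4+φ₂/2)/tan(π/4+φ₁/2)] = -0.0025
Δλ = -0.1658 rad (taken the short way round)
course = atan2(Δλ, Δψ) = 269.12°

269.1°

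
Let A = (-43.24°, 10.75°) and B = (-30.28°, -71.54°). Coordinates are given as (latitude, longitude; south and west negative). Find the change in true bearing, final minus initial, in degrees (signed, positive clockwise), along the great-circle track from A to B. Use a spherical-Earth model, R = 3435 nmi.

+55.5°

At departure: θ₁ = atan2(sin Δλ cos φ₂, cos φ₁ sin φ₂ − sin φ₁ cos φ₂ cos Δλ) = 251.40°
At arrival: θ₂ = atan2(sin Δλ cos φ₁, −cos φ₂ sin φ₁ + sin φ₂ cos φ₁ cos Δλ) = 306.91°
Δθ = θ₂ − θ₁ = +55.5°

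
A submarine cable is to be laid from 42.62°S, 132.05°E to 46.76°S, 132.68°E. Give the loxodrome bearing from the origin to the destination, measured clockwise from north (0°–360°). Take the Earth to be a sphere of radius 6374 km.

Δψ = ln[tan(π/4+φ₂/2)/tan(π/4+φ₁/2)] = -0.1017
Δλ = +0.0110 rad (taken the short way round)
course = atan2(Δλ, Δψ) = 173.83°

173.8°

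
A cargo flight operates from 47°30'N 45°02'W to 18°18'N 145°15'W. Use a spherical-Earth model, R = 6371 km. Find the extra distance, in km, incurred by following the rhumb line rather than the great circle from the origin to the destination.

Great circle: cos σ = sin φ₁ sin φ₂ + cos φ₁ cos φ₂ cos Δλ,  σ = 1.4528 rad → d_gc = 9255.7 km
Rhumb line: Δψ = -0.6195, q = Δφ/Δψ = 0.8226, d_rh = R√(Δφ²+q²Δλ²) = 9725.1 km
Excess = 9725.1 − 9255.7 = 469.4 ≈ 469 km

469 km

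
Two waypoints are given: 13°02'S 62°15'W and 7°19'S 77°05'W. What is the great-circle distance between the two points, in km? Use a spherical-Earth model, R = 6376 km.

cos σ = sin φ₁ sin φ₂ + cos φ₁ cos φ₂ cos Δλ
      = sin(-13.03°)sin(-7.32°) + cos(-13.03°)cos(-7.32°)cos(-14.83°) = 0.9628
σ = 15.672° → d = Rσ = 6376·0.27353 = 1744 km

1744 km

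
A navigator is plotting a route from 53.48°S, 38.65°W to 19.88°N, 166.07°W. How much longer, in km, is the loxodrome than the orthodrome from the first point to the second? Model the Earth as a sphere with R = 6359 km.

627 km

Great circle: cos σ = sin φ₁ sin φ₂ + cos φ₁ cos φ₂ cos Δλ,  σ = 2.2311 rad → d_gc = 14187.5 km
Rhumb line: Δψ = +1.4630, q = Δφ/Δψ = 0.8752, d_rh = R√(Δφ²+q²Δλ²) = 14814.5 km
Excess = 14814.5 − 14187.5 = 627.0 ≈ 627 km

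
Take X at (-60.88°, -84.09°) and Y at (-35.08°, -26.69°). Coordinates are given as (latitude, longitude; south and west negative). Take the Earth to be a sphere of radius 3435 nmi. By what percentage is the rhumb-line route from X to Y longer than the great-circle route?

2.5%

Great circle: σ = 0.7718 rad → d_gc = Rσ = 2651.2 nmi
Rhumb: Δφ = +0.4503, Δλ = +1.0018, Δψ = +0.6936, q = Δφ/Δψ = 0.6493 → d_rh = R√(Δφ²+q²Δλ²) = 2717.4 nmi
Excess = (2717.4 − 2651.2) / 2651.2 = 66.2 / 2651.2 = 2.50% ≈ 2.5%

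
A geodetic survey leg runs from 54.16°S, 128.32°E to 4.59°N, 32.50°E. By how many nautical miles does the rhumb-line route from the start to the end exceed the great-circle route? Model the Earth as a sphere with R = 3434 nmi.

189 nmi

Great circle: cos σ = sin φ₁ sin φ₂ + cos φ₁ cos φ₂ cos Δλ,  σ = 1.6952 rad → d_gc = 5821.2 nmi
Rhumb line: Δψ = +1.2091, q = Δφ/Δψ = 0.8480, d_rh = R√(Δφ²+q²Δλ²) = 6009.8 nmi
Excess = 6009.8 − 5821.2 = 188.6 ≈ 189 nmi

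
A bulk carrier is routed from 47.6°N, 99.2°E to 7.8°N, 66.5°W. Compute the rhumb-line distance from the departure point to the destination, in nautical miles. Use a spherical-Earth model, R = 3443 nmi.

8862 nmi

Δψ = ln[tan(π/4+φ₂/2)/tan(π/4+φ₁/2)] = -0.8105;  Δφ = -0.6946 rad,  Δλ = -2.8920 rad
q = Δφ/Δψ = 0.8570
d = R·√(Δφ² + q²Δλ²) = 3443·2.57406 = 8862 nmi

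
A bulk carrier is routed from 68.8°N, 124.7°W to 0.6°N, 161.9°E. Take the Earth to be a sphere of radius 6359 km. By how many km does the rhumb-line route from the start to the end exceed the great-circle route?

281 km

Great circle: cos σ = sin φ₁ sin φ₂ + cos φ₁ cos φ₂ cos Δλ,  σ = 1.4575 rad → d_gc = 9268.1 km
Rhumb line: Δψ = -1.6654, q = Δφ/Δψ = 0.7147, d_rh = R√(Δφ²+q²Δλ²) = 9549.5 km
Excess = 9549.5 − 9268.1 = 281.4 ≈ 281 km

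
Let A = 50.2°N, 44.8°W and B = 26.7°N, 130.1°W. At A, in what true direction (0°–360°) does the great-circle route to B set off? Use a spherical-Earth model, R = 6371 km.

284.6°

θ = atan2( sin Δλ·cos φ₂ ,  cos φ₁ sin φ₂ − sin φ₁ cos φ₂ cos Δλ )
  = atan2(-0.8904, +0.2314) = 284.57°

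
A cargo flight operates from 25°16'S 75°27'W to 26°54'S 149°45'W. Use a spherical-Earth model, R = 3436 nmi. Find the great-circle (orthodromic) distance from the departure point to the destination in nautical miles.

cos σ = sin φ₁ sin φ₂ + cos φ₁ cos φ₂ cos Δλ
      = sin(-25.27°)sin(-26.90°) + cos(-25.27°)cos(-26.90°)cos(-74.30°) = 0.4113
σ = 65.710° → d = Rσ = 3436·1.14686 = 3941 nmi

3941 nmi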